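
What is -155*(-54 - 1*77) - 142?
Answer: 20163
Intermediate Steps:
-155*(-54 - 1*77) - 142 = -155*(-54 - 77) - 142 = -155*(-131) - 142 = 20305 - 142 = 20163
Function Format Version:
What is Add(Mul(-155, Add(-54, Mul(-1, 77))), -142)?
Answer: 20163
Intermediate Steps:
Add(Mul(-155, Add(-54, Mul(-1, 77))), -142) = Add(Mul(-155, Add(-54, -77)), -142) = Add(Mul(-155, -131), -142) = Add(20305, -142) = 20163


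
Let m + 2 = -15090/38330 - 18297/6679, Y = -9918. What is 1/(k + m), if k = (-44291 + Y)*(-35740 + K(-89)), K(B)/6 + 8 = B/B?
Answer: 25600607/49657662083195640 ≈ 5.1554e-10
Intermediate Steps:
K(B) = -42 (K(B) = -48 + 6*(B/B) = -48 + 6*1 = -48 + 6 = -42)
m = -131412226/25600607 (m = -2 + (-15090/38330 - 18297/6679) = -2 + (-15090*1/38330 - 18297*1/6679) = -2 + (-1509/3833 - 18297/6679) = -2 - 80211012/25600607 = -131412226/25600607 ≈ -5.1332)
k = 1939706438 (k = (-44291 - 9918)*(-35740 - 42) = -54209*(-35782) = 1939706438)
1/(k + m) = 1/(1939706438 - 131412226/25600607) = 1/(49657662083195640/25600607) = 25600607/49657662083195640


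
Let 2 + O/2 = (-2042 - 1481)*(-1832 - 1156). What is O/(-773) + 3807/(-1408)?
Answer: -29646191963/1088384 ≈ -27239.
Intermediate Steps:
O = 21053444 (O = -4 + 2*((-2042 - 1481)*(-1832 - 1156)) = -4 + 2*(-3523*(-2988)) = -4 + 2*10526724 = -4 + 21053448 = 21053444)
O/(-773) + 3807/(-1408) = 21053444/(-773) + 3807/(-1408) = 21053444*(-1/773) + 3807*(-1/1408) = -21053444/773 - 3807/1408 = -29646191963/1088384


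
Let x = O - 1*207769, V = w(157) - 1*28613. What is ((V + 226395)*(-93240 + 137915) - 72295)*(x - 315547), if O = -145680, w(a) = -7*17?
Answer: -5907584049781080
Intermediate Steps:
w(a) = -119
V = -28732 (V = -119 - 1*28613 = -119 - 28613 = -28732)
x = -353449 (x = -145680 - 1*207769 = -145680 - 207769 = -353449)
((V + 226395)*(-93240 + 137915) - 72295)*(x - 315547) = ((-28732 + 226395)*(-93240 + 137915) - 72295)*(-353449 - 315547) = (197663*44675 - 72295)*(-668996) = (8830594525 - 72295)*(-668996) = 8830522230*(-668996) = -5907584049781080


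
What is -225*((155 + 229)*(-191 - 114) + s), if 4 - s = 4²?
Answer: 26354700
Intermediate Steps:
s = -12 (s = 4 - 1*4² = 4 - 1*16 = 4 - 16 = -12)
-225*((155 + 229)*(-191 - 114) + s) = -225*((155 + 229)*(-191 - 114) - 12) = -225*(384*(-305) - 12) = -225*(-117120 - 12) = -225*(-117132) = 26354700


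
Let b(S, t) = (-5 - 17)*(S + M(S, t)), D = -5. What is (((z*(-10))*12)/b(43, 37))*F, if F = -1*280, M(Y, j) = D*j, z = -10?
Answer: -84000/781 ≈ -107.55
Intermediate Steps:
M(Y, j) = -5*j
b(S, t) = -22*S + 110*t (b(S, t) = (-5 - 17)*(S - 5*t) = -22*(S - 5*t) = -22*S + 110*t)
F = -280
(((z*(-10))*12)/b(43, 37))*F = ((-10*(-10)*12)/(-22*43 + 110*37))*(-280) = ((100*12)/(-946 + 4070))*(-280) = (1200/3124)*(-280) = (1200*(1/3124))*(-280) = (300/781)*(-280) = -84000/781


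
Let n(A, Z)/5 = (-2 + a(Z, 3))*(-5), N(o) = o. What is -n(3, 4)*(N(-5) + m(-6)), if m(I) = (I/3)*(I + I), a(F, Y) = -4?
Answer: -2850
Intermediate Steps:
m(I) = 2*I²/3 (m(I) = (I*(⅓))*(2*I) = (I/3)*(2*I) = 2*I²/3)
n(A, Z) = 150 (n(A, Z) = 5*((-2 - 4)*(-5)) = 5*(-6*(-5)) = 5*30 = 150)
-n(3, 4)*(N(-5) + m(-6)) = -150*(-5 + (⅔)*(-6)²) = -150*(-5 + (⅔)*36) = -150*(-5 + 24) = -150*19 = -1*2850 = -2850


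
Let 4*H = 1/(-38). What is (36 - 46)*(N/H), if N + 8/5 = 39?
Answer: 56848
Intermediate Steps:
N = 187/5 (N = -8/5 + 39 = 187/5 ≈ 37.400)
H = -1/152 (H = (¼)/(-38) = (¼)*(-1/38) = -1/152 ≈ -0.0065789)
(36 - 46)*(N/H) = (36 - 46)*(187/(5*(-1/152))) = -374*(-152) = -10*(-28424/5) = 56848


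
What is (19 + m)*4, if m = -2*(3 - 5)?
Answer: 92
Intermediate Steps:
m = 4 (m = -2*(-2) = 4)
(19 + m)*4 = (19 + 4)*4 = 23*4 = 92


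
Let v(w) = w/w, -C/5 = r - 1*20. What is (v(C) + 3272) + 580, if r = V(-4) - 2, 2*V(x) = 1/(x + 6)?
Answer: 3853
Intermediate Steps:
V(x) = 1/(2*(6 + x)) (V(x) = 1/(2*(x + 6)) = 1/(2*(6 + x)))
r = -7/4 (r = 1/(2*(6 - 4)) - 2 = (½)/2 - 2 = (½)*(½) - 2 = ¼ - 2 = -7/4 ≈ -1.7500)
C = 435/4 (C = -5*(-7/4 - 1*20) = -5*(-7/4 - 20) = -5*(-87/4) = 435/4 ≈ 108.75)
v(w) = 1
(v(C) + 3272) + 580 = (1 + 3272) + 580 = 3273 + 580 = 3853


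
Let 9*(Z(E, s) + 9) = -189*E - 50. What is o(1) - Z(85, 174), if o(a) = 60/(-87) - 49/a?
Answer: 456715/261 ≈ 1749.9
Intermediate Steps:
Z(E, s) = -131/9 - 21*E (Z(E, s) = -9 + (-189*E - 50)/9 = -9 + (-50 - 189*E)/9 = -9 + (-50/9 - 21*E) = -131/9 - 21*E)
o(a) = -20/29 - 49/a (o(a) = 60*(-1/87) - 49/a = -20/29 - 49/a)
o(1) - Z(85, 174) = (-20/29 - 49/1) - (-131/9 - 21*85) = (-20/29 - 49*1) - (-131/9 - 1785) = (-20/29 - 49) - 1*(-16196/9) = -1441/29 + 16196/9 = 456715/261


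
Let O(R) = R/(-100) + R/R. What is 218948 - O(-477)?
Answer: 21894223/100 ≈ 2.1894e+5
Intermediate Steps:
O(R) = 1 - R/100 (O(R) = R*(-1/100) + 1 = -R/100 + 1 = 1 - R/100)
218948 - O(-477) = 218948 - (1 - 1/100*(-477)) = 218948 - (1 + 477/100) = 218948 - 1*577/100 = 218948 - 577/100 = 21894223/100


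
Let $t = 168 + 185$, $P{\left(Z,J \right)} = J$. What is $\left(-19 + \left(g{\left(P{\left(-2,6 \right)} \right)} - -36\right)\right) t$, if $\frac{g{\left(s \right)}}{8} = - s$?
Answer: $-10943$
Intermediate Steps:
$t = 353$
$g{\left(s \right)} = - 8 s$ ($g{\left(s \right)} = 8 \left(- s\right) = - 8 s$)
$\left(-19 + \left(g{\left(P{\left(-2,6 \right)} \right)} - -36\right)\right) t = \left(-19 - 12\right) 353 = \left(-31\right) 353 = -10943$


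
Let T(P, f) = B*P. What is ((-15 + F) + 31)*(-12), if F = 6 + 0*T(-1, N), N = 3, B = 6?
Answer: -264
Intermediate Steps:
T(P, f) = 6*P
F = 6 (F = 6 + 0*(6*(-1)) = 6 + 0*(-6) = 6 + 0 = 6)
((-15 + F) + 31)*(-12) = ((-15 + 6) + 31)*(-12) = (-9 + 31)*(-12) = 22*(-12) = -264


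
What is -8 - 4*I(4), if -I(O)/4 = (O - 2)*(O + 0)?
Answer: 120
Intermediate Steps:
I(O) = -4*O*(-2 + O) (I(O) = -4*(O - 2)*(O + 0) = -4*(-2 + O)*O = -4*O*(-2 + O))
-8 - 4*I(4) = -8 - 16*4*(2 - 1*4) = -8 - 16*4*(2 - 4) = -8 - 16*4*(-2) = -8 - 4*(-32) = -8 + 128 = 120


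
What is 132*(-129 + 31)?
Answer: -12936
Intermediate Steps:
132*(-129 + 31) = 132*(-98) = -12936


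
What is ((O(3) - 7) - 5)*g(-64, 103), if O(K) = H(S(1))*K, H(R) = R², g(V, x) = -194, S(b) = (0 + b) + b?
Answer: 0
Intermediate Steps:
S(b) = 2*b (S(b) = b + b = 2*b)
O(K) = 4*K (O(K) = (2*1)²*K = 2²*K = 4*K)
((O(3) - 7) - 5)*g(-64, 103) = ((4*3 - 7) - 5)*(-194) = ((12 - 7) - 5)*(-194) = (5 - 5)*(-194) = 0*(-194) = 0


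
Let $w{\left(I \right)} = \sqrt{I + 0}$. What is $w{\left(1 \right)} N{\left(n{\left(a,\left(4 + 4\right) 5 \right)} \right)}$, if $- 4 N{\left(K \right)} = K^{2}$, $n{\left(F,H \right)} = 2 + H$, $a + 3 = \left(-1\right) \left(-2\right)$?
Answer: $-441$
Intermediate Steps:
$a = -1$ ($a = -3 - -2 = -3 + 2 = -1$)
$w{\left(I \right)} = \sqrt{I}$
$N{\left(K \right)} = - \frac{K^{2}}{4}$
$w{\left(1 \right)} N{\left(n{\left(a,\left(4 + 4\right) 5 \right)} \right)} = \sqrt{1} \left(- \frac{\left(2 + \left(4 + 4\right) 5\right)^{2}}{4}\right) = 1 \left(- \frac{\left(2 + 8 \cdot 5\right)^{2}}{4}\right) = 1 \left(- \frac{\left(2 + 40\right)^{2}}{4}\right) = 1 \left(- \frac{42^{2}}{4}\right) = 1 \left(\left(- \frac{1}{4}\right) 1764\right) = 1 \left(-441\right) = -441$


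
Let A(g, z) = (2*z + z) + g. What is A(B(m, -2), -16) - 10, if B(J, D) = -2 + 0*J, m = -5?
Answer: -60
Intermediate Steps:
B(J, D) = -2 (B(J, D) = -2 + 0 = -2)
A(g, z) = g + 3*z (A(g, z) = 3*z + g = g + 3*z)
A(B(m, -2), -16) - 10 = (-2 + 3*(-16)) - 10 = (-2 - 48) - 10 = -50 - 10 = -60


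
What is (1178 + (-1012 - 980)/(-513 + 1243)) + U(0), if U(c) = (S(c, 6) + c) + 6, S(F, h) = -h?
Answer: 428974/365 ≈ 1175.3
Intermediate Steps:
U(c) = c (U(c) = (-1*6 + c) + 6 = (-6 + c) + 6 = c)
(1178 + (-1012 - 980)/(-513 + 1243)) + U(0) = (1178 + (-1012 - 980)/(-513 + 1243)) + 0 = (1178 - 1992/730) + 0 = (1178 - 1992*1/730) + 0 = (1178 - 996/365) + 0 = 428974/365 + 0 = 428974/365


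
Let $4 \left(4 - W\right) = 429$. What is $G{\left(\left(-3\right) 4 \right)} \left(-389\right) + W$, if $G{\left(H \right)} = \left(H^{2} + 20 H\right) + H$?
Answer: $\frac{167635}{4} \approx 41909.0$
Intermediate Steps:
$W = - \frac{413}{4}$ ($W = 4 - \frac{429}{4} = - \frac{413}{4} \approx -103.25$)
$G{\left(H \right)} = H^{2} + 21 H$
$G{\left(\left(-3\right) 4 \right)} \left(-389\right) + W = \left(-3\right) 4 \left(21 - 12\right) \left(-389\right) - \frac{413}{4} = - 12 \left(21 - 12\right) \left(-389\right) - \frac{413}{4} = \left(-12\right) 9 \left(-389\right) - \frac{413}{4} = \left(-108\right) \left(-389\right) - \frac{413}{4} = 42012 - \frac{413}{4} = \frac{167635}{4}$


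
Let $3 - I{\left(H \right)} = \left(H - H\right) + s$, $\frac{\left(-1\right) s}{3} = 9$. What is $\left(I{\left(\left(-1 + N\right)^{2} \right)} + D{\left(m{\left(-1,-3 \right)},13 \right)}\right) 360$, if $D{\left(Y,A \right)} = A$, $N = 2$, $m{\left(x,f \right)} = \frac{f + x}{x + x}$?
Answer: $15480$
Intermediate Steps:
$s = -27$ ($s = \left(-3\right) 9 = -27$)
$m{\left(x,f \right)} = \frac{f + x}{2 x}$
$I{\left(H \right)} = 30$ ($I{\left(H \right)} = 3 - \left(\left(H - H\right) - 27\right) = 3 - \left(0 - 27\right) = 3 - -27 = 3 + 27 = 30$)
$\left(I{\left(\left(-1 + N\right)^{2} \right)} + D{\left(m{\left(-1,-3 \right)},13 \right)}\right) 360 = \left(30 + 13\right) 360 = 43 \cdot 360 = 15480$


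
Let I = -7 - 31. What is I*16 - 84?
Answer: -692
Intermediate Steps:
I = -38
I*16 - 84 = -38*16 - 84 = -608 - 84 = -692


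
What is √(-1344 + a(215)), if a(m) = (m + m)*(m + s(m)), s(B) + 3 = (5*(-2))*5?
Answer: 2*√17079 ≈ 261.37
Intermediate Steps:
s(B) = -53 (s(B) = -3 + (5*(-2))*5 = -3 - 10*5 = -3 - 50 = -53)
a(m) = 2*m*(-53 + m) (a(m) = (m + m)*(m - 53) = (2*m)*(-53 + m) = 2*m*(-53 + m))
√(-1344 + a(215)) = √(-1344 + 2*215*(-53 + 215)) = √(-1344 + 2*215*162) = √(-1344 + 69660) = √68316 = 2*√17079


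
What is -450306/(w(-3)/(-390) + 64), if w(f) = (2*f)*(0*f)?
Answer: -225153/32 ≈ -7036.0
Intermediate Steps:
w(f) = 0 (w(f) = (2*f)*0 = 0)
-450306/(w(-3)/(-390) + 64) = -450306/(0/(-390) + 64) = -450306/(-1/390*0 + 64) = -450306/(0 + 64) = -450306/64 = -450306*1/64 = -225153/32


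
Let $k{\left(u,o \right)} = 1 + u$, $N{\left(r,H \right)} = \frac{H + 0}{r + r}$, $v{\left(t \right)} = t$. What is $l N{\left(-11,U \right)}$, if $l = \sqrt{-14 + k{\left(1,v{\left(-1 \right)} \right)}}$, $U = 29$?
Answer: $- \frac{29 i \sqrt{3}}{11} \approx - 4.5663 i$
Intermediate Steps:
$N{\left(r,H \right)} = \frac{H}{2 r}$
$l = 2 i \sqrt{3}$ ($l = \sqrt{-14 + \left(1 + 1\right)} = \sqrt{-14 + 2} = \sqrt{-12} = 2 i \sqrt{3} \approx 3.4641 i$)
$l N{\left(-11,U \right)} = 2 i \sqrt{3} \cdot \frac{1}{2} \cdot 29 \frac{1}{-11} = 2 i \sqrt{3} \cdot \frac{1}{2} \cdot 29 \left(- \frac{1}{11}\right) = 2 i \sqrt{3} \left(- \frac{29}{22}\right) = - \frac{29 i \sqrt{3}}{11}$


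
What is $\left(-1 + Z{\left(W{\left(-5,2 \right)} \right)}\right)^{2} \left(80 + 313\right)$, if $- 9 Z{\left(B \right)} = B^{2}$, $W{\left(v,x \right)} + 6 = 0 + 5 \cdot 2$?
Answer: $\frac{81875}{27} \approx 3032.4$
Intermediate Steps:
$W{\left(v,x \right)} = 4$ ($W{\left(v,x \right)} = -6 + \left(0 + 5 \cdot 2\right) = -6 + \left(0 + 10\right) = -6 + 10 = 4$)
$Z{\left(B \right)} = - \frac{B^{2}}{9}$
$\left(-1 + Z{\left(W{\left(-5,2 \right)} \right)}\right)^{2} \left(80 + 313\right) = \left(-1 - \frac{4^{2}}{9}\right)^{2} \left(80 + 313\right) = \left(-1 - \frac{16}{9}\right)^{2} \cdot 393 = \left(- \frac{25}{9}\right)^{2} \cdot 393 = \frac{625}{81} \cdot 393 = \frac{81875}{27}$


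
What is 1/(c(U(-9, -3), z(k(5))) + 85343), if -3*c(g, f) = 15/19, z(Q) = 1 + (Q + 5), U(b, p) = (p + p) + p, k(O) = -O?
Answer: 19/1621512 ≈ 1.1717e-5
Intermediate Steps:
U(b, p) = 3*p (U(b, p) = 2*p + p = 3*p)
z(Q) = 6 + Q (z(Q) = 1 + (5 + Q) = 6 + Q)
c(g, f) = -5/19
1/(c(U(-9, -3), z(k(5))) + 85343) = 1/(-5/19 + 85343) = 1/(1621512/19) = 19/1621512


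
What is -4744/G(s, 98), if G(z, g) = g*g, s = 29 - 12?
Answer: -1186/2401 ≈ -0.49396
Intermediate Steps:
s = 17
G(z, g) = g²
-4744/G(s, 98) = -4744/(98²) = -4744/9604 = -4744*1/9604 = -1186/2401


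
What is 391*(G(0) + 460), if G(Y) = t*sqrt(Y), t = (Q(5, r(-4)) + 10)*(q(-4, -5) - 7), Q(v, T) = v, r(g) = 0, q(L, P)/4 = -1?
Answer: 179860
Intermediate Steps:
q(L, P) = -4 (q(L, P) = 4*(-1) = -4)
t = -165 (t = (5 + 10)*(-4 - 7) = 15*(-11) = -165)
G(Y) = -165*sqrt(Y)
391*(G(0) + 460) = 391*(-165*sqrt(0) + 460) = 391*(-165*0 + 460) = 391*(0 + 460) = 391*460 = 179860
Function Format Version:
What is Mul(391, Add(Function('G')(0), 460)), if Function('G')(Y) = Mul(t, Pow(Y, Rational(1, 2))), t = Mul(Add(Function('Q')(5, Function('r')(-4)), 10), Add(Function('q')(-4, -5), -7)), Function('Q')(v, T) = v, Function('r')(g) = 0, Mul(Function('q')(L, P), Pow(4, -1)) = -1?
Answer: 179860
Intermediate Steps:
Function('q')(L, P) = -4 (Function('q')(L, P) = Mul(4, -1) = -4)
t = -165 (t = Mul(Add(5, 10), Add(-4, -7)) = Mul(15, -11) = -165)
Function('G')(Y) = Mul(-165, Pow(Y, Rational(1, 2)))
Mul(391, Add(Function('G')(0), 460)) = Mul(391, Add(Mul(-165, Pow(0, Rational(1, 2))), 460)) = Mul(391, Add(Mul(-165, 0), 460)) = Mul(391, Add(0, 460)) = Mul(391, 460) = 179860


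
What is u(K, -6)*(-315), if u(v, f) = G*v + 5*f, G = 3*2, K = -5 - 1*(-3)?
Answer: 13230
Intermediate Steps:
K = -2 (K = -5 + 3 = -2)
G = 6
u(v, f) = 5*f + 6*v (u(v, f) = 6*v + 5*f = 5*f + 6*v)
u(K, -6)*(-315) = (5*(-6) + 6*(-2))*(-315) = (-30 - 12)*(-315) = -42*(-315) = 13230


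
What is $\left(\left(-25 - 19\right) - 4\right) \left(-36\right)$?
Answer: $1728$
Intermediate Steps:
$\left(\left(-25 - 19\right) - 4\right) \left(-36\right) = \left(-44 - 4\right) \left(-36\right) = \left(-48\right) \left(-36\right) = 1728$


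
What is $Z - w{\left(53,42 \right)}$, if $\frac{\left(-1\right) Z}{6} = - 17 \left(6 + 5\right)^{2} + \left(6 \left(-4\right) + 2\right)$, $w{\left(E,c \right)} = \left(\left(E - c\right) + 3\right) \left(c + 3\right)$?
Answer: $11844$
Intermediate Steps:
$w{\left(E,c \right)} = \left(3 + c\right) \left(3 + E - c\right)$ ($w{\left(E,c \right)} = \left(3 + E - c\right) \left(3 + c\right) = \left(3 + c\right) \left(3 + E - c\right)$)
$Z = 12474$ ($Z = - 6 \left(- 17 \left(6 + 5\right)^{2} + \left(6 \left(-4\right) + 2\right)\right) = - 6 \left(- 17 \cdot 11^{2} + \left(-24 + 2\right)\right) = - 6 \left(\left(-17\right) 121 - 22\right) = - 6 \left(-2057 - 22\right) = \left(-6\right) \left(-2079\right) = 12474$)
$Z - w{\left(53,42 \right)} = 12474 - \left(9 - 42^{2} + 3 \cdot 53 + 53 \cdot 42\right) = 12474 - \left(9 - 1764 + 159 + 2226\right) = 12474 - 630 = 11844$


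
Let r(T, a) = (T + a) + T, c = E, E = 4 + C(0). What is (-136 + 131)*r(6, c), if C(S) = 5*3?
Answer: -155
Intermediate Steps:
C(S) = 15
E = 19 (E = 4 + 15 = 19)
c = 19
r(T, a) = a + 2*T
(-136 + 131)*r(6, c) = (-136 + 131)*(19 + 2*6) = -5*(19 + 12) = -5*31 = -155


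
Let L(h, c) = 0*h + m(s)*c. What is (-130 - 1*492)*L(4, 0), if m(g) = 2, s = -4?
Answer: 0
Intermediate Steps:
L(h, c) = 2*c (L(h, c) = 0*h + 2*c = 0 + 2*c = 2*c)
(-130 - 1*492)*L(4, 0) = (-130 - 1*492)*(2*0) = (-130 - 492)*0 = -622*0 = 0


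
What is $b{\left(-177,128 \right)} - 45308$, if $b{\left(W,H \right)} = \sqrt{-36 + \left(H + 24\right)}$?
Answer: $-45308 + 2 \sqrt{29} \approx -45297.0$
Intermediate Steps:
$b{\left(W,H \right)} = \sqrt{-12 + H}$ ($b{\left(W,H \right)} = \sqrt{-36 + \left(24 + H\right)} = \sqrt{-12 + H}$)
$b{\left(-177,128 \right)} - 45308 = \sqrt{-12 + 128} - 45308 = \sqrt{116} - 45308 = 2 \sqrt{29} - 45308 = -45308 + 2 \sqrt{29}$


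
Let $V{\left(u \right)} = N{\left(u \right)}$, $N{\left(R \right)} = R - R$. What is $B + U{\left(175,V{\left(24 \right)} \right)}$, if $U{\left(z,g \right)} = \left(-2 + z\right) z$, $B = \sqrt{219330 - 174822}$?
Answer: $30275 + 2 \sqrt{11127} \approx 30486.0$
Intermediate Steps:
$N{\left(R \right)} = 0$
$V{\left(u \right)} = 0$
$B = 2 \sqrt{11127}$ ($B = \sqrt{44508} = 2 \sqrt{11127} \approx 210.97$)
$U{\left(z,g \right)} = z \left(-2 + z\right)$
$B + U{\left(175,V{\left(24 \right)} \right)} = 2 \sqrt{11127} + 175 \left(-2 + 175\right) = 2 \sqrt{11127} + 175 \cdot 173 = 2 \sqrt{11127} + 30275 = 30275 + 2 \sqrt{11127}$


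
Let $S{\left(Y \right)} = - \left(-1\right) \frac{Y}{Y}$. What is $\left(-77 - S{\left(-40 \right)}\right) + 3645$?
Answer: $3567$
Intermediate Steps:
$S{\left(Y \right)} = 1$ ($S{\left(Y \right)} = - \left(-1\right) 1 = \left(-1\right) \left(-1\right) = 1$)
$\left(-77 - S{\left(-40 \right)}\right) + 3645 = \left(-77 - 1\right) + 3645 = -78 + 3645 = 3567$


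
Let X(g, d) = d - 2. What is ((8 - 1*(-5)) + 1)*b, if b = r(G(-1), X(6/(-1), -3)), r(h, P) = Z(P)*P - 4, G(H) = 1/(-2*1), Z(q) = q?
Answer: 294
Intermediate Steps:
G(H) = -1/2 (G(H) = 1/(-2) = -1/2)
X(g, d) = -2 + d
r(h, P) = -4 + P**2 (r(h, P) = P*P - 4 = P**2 - 4 = -4 + P**2)
b = 21 (b = -4 + (-2 - 3)**2 = -4 + (-5)**2 = -4 + 25 = 21)
((8 - 1*(-5)) + 1)*b = ((8 - 1*(-5)) + 1)*21 = ((8 + 5) + 1)*21 = (13 + 1)*21 = 14*21 = 294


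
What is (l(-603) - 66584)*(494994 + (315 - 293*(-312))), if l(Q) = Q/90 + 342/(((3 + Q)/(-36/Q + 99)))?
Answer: -10479753360531/268 ≈ -3.9104e+10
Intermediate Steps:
l(Q) = Q/90 + 342*(99 - 36/Q)/(3 + Q) (l(Q) = Q*(1/90) + 342/(((3 + Q)/(99 - 36/Q))) = Q/90 + 342/(((3 + Q)/(99 - 36/Q))) = Q/90 + 342*((99 - 36/Q)/(3 + Q)) = Q/90 + 342*(99 - 36/Q)/(3 + Q))
(l(-603) - 66584)*(494994 + (315 - 293*(-312))) = ((1/90)*(-1108080 + (-603)³ + 3*(-603)² + 3047220*(-603))/(-603*(3 - 603)) - 66584)*(494994 + (315 - 293*(-312))) = ((1/90)*(-1/603)*(-1108080 - 219256227 + 3*363609 - 1837473660)/(-600) - 66584)*(494994 + (315 + 91416)) = ((1/90)*(-1/603)*(-1/600)*(-1108080 - 219256227 + 1090827 - 1837473660) - 66584)*(494994 + 91731) = ((1/90)*(-1/603)*(-1/600)*(-2056747140) - 66584)*586725 = (-423199/6700 - 66584)*586725 = -446535999/6700*586725 = -10479753360531/268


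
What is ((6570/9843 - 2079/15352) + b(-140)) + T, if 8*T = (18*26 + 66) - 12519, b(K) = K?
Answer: -41242706207/25184956 ≈ -1637.6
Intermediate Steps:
T = -11985/8 (T = ((18*26 + 66) - 12519)/8 = ((468 + 66) - 12519)/8 = (534 - 12519)/8 = (⅛)*(-11985) = -11985/8 ≈ -1498.1)
((6570/9843 - 2079/15352) + b(-140)) + T = ((6570/9843 - 2079/15352) - 140) - 11985/8 = ((6570*(1/9843) - 2079*1/15352) - 140) - 11985/8 = ((2190/3281 - 2079/15352) - 140) - 11985/8 = (26799681/50369912 - 140) - 11985/8 = -7024987999/50369912 - 11985/8 = -41242706207/25184956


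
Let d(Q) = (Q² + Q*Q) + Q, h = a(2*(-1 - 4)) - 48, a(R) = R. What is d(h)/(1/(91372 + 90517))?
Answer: 1213199630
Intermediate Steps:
h = -58 (h = 2*(-1 - 4) - 48 = 2*(-5) - 48 = -10 - 48 = -58)
d(Q) = Q + 2*Q² (d(Q) = (Q² + Q²) + Q = 2*Q² + Q = Q + 2*Q²)
d(h)/(1/(91372 + 90517)) = (-58*(1 + 2*(-58)))/(1/(91372 + 90517)) = (-58*(1 - 116))/(1/181889) = (-58*(-115))/(1/181889) = 6670*181889 = 1213199630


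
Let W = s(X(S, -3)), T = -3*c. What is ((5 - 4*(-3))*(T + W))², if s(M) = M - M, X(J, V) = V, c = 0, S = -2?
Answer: 0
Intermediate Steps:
T = 0 (T = -3*0 = 0)
s(M) = 0
W = 0
((5 - 4*(-3))*(T + W))² = ((5 - 4*(-3))*(0 + 0))² = ((5 + 12)*0)² = (17*0)² = 0² = 0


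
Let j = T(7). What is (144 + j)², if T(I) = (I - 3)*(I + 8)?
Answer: 41616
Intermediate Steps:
T(I) = (-3 + I)*(8 + I)
j = 60 (j = -24 + 7² + 5*7 = -24 + 49 + 35 = 60)
(144 + j)² = (144 + 60)² = 204² = 41616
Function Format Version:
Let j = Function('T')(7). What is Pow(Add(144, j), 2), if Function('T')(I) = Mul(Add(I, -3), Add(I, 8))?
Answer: 41616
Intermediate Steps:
Function('T')(I) = Mul(Add(-3, I), Add(8, I))
j = 60 (j = Add(-24, Pow(7, 2), Mul(5, 7)) = Add(-24, 49, 35) = 60)
Pow(Add(144, j), 2) = Pow(Add(144, 60), 2) = Pow(204, 2) = 41616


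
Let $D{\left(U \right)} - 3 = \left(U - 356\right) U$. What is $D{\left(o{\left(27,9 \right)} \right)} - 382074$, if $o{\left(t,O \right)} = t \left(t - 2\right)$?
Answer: $-166746$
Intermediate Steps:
$o{\left(t,O \right)} = t \left(-2 + t\right)$
$D{\left(U \right)} = 3 + U \left(-356 + U\right)$ ($D{\left(U \right)} = 3 + \left(U - 356\right) U = 3 + \left(-356 + U\right) U = 3 + U \left(-356 + U\right)$)
$D{\left(o{\left(27,9 \right)} \right)} - 382074 = \left(3 + \left(27 \left(-2 + 27\right)\right)^{2} - 356 \cdot 27 \left(-2 + 27\right)\right) - 382074 = \left(3 + \left(27 \cdot 25\right)^{2} - 356 \cdot 27 \cdot 25\right) - 382074 = \left(3 + 675^{2} - 240300\right) - 382074 = \left(3 + 455625 - 240300\right) - 382074 = 215328 - 382074 = -166746$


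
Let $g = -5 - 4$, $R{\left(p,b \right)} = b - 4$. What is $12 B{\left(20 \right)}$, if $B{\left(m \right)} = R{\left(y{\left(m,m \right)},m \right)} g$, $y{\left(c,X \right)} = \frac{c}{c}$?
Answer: $-1728$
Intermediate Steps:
$y{\left(c,X \right)} = 1$
$R{\left(p,b \right)} = -4 + b$
$g = -9$
$B{\left(m \right)} = 36 - 9 m$ ($B{\left(m \right)} = \left(-4 + m\right) \left(-9\right) = 36 - 9 m$)
$12 B{\left(20 \right)} = 12 \left(36 - 180\right) = 12 \left(-144\right) = -1728$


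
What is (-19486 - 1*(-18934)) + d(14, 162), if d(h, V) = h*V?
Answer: 1716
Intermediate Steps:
d(h, V) = V*h
(-19486 - 1*(-18934)) + d(14, 162) = (-19486 - 1*(-18934)) + 162*14 = (-19486 + 18934) + 2268 = -552 + 2268 = 1716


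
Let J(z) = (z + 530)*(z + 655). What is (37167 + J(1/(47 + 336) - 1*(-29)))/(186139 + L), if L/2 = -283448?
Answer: -20513295139/18617621191 ≈ -1.1018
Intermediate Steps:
L = -566896 (L = 2*(-283448) = -566896)
J(z) = (530 + z)*(655 + z)
(37167 + J(1/(47 + 336) - 1*(-29)))/(186139 + L) = (37167 + (347150 + (1/(47 + 336) - 1*(-29))**2 + 1185*(1/(47 + 336) - 1*(-29))))/(186139 - 566896) = (37167 + (347150 + (1/383 + 29)**2 + 1185*(1/383 + 29)))/(-380757) = (37167 + (347150 + (1/383 + 29)**2 + 1185*(1/383 + 29)))*(-1/380757) = (37167 + (347150 + (11108/383)**2 + 1185*(11108/383)))*(-1/380757) = (37167 + (347150 + 123387664/146689 + 13162980/383))*(-1/380757) = (37167 + 56087895354/146689)*(-1/380757) = (61539885417/146689)*(-1/380757) = -20513295139/18617621191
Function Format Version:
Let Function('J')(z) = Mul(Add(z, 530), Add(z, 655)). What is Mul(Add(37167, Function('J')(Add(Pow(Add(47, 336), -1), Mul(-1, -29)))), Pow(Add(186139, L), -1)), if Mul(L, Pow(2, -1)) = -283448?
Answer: Rational(-20513295139, 18617621191) ≈ -1.1018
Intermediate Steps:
L = -566896 (L = Mul(2, -283448) = -566896)
Function('J')(z) = Mul(Add(530, z), Add(655, z))
Mul(Add(37167, Function('J')(Add(Pow(Add(47, 336), -1), Mul(-1, -29)))), Pow(Add(186139, L), -1)) = Mul(Add(37167, Add(347150, Pow(Add(Pow(Add(47, 336), -1), Mul(-1, -29)), 2), Mul(1185, Add(Pow(Add(47, 336), -1), Mul(-1, -29))))), Pow(Add(186139, -566896), -1)) = Mul(Add(37167, Add(347150, Pow(Add(Pow(383, -1), 29), 2), Mul(1185, Add(Pow(383, -1), 29)))), Pow(-380757, -1)) = Mul(Add(37167, Add(347150, Pow(Add(Rational(1, 383), 29), 2), Mul(1185, Add(Rational(1, 383), 29)))), Rational(-1, 380757)) = Mul(Add(37167, Add(347150, Pow(Rational(11108, 383), 2), Mul(1185, Rational(11108, 383)))), Rational(-1, 380757)) = Mul(Add(37167, Add(347150, Rational(123387664, 146689), Rational(13162980, 383))), Rational(-1, 380757)) = Mul(Add(37167, Rational(56087895354, 146689)), Rational(-1, 380757)) = Mul(Rational(61539885417, 146689), Rational(-1, 380757)) = Rational(-20513295139, 18617621191)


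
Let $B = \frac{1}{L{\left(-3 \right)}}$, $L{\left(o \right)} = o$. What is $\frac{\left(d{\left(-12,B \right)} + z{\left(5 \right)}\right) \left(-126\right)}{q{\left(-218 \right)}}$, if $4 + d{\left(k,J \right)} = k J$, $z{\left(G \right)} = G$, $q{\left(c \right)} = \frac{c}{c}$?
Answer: $-630$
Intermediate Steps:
$q{\left(c \right)} = 1$
$B = - \frac{1}{3}$ ($B = \frac{1}{-3} = - \frac{1}{3} \approx -0.33333$)
$d{\left(k,J \right)} = -4 + J k$ ($d{\left(k,J \right)} = -4 + k J = -4 + J k$)
$\frac{\left(d{\left(-12,B \right)} + z{\left(5 \right)}\right) \left(-126\right)}{q{\left(-218 \right)}} = \frac{\left(\left(-4 - -4\right) + 5\right) \left(-126\right)}{1} = \left(\left(-4 + 4\right) + 5\right) \left(-126\right) 1 = \left(0 + 5\right) \left(-126\right) 1 = 5 \left(-126\right) 1 = \left(-630\right) 1 = -630$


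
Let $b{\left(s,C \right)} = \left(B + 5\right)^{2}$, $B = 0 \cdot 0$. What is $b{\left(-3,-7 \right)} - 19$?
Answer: $6$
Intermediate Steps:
$B = 0$
$b{\left(s,C \right)} = 25$ ($b{\left(s,C \right)} = \left(0 + 5\right)^{2} = 5^{2} = 25$)
$b{\left(-3,-7 \right)} - 19 = 25 - 19 = 6$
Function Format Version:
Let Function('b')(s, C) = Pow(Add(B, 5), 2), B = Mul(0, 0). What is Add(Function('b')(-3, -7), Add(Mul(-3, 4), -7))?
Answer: 6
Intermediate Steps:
B = 0
Function('b')(s, C) = 25 (Function('b')(s, C) = Pow(Add(0, 5), 2) = Pow(5, 2) = 25)
Add(Function('b')(-3, -7), Add(Mul(-3, 4), -7)) = Add(25, Add(Mul(-3, 4), -7)) = Add(25, Add(-12, -7)) = Add(25, -19) = 6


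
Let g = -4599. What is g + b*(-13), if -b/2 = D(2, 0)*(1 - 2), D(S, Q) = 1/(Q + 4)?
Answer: -9211/2 ≈ -4605.5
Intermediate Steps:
D(S, Q) = 1/(4 + Q)
b = ½ (b = -2*(1 - 2)/(4 + 0) = -2*(-1)/4 = -(-1)/2 = -2*(-¼) = ½ ≈ 0.50000)
g + b*(-13) = -4599 + (½)*(-13) = -4599 - 13/2 = -9211/2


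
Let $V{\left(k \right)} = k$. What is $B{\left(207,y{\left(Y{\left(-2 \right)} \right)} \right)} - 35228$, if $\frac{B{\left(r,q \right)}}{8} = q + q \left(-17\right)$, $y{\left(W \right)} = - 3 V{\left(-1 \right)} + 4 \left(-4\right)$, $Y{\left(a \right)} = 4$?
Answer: $-33564$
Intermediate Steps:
$y{\left(W \right)} = -13$ ($y{\left(W \right)} = \left(-3\right) \left(-1\right) + 4 \left(-4\right) = 3 - 16 = -13$)
$B{\left(r,q \right)} = - 128 q$ ($B{\left(r,q \right)} = 8 \left(q + q \left(-17\right)\right) = 8 \left(q - 17 q\right) = 8 \left(- 16 q\right) = - 128 q$)
$B{\left(207,y{\left(Y{\left(-2 \right)} \right)} \right)} - 35228 = \left(-128\right) \left(-13\right) - 35228 = 1664 - 35228 = -33564$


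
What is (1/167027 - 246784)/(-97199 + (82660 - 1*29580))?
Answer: 41219591167/7369064213 ≈ 5.5936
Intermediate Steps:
(1/167027 - 246784)/(-97199 + (82660 - 1*29580)) = (1/167027 - 246784)/(-97199 + (82660 - 29580)) = -41219591167/(167027*(-97199 + 53080)) = -41219591167/167027/(-44119) = -41219591167/167027*(-1/44119) = 41219591167/7369064213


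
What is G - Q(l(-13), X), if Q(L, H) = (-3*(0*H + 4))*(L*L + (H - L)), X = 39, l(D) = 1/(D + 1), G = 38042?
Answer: 462133/12 ≈ 38511.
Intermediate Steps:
l(D) = 1/(1 + D)
Q(L, H) = -12*H - 12*L**2 + 12*L (Q(L, H) = (-3*(0 + 4))*(L**2 + (H - L)) = (-3*4)*(H + L**2 - L) = -12*(H + L**2 - L) = -12*H - 12*L**2 + 12*L)
G - Q(l(-13), X) = 38042 - (-12*39 - 12/(1 - 13)**2 + 12/(1 - 13)) = 38042 - (-468 - 12*(1/(-12))**2 + 12/(-12)) = 38042 - (-468 - 12*(-1/12)**2 + 12*(-1/12)) = 38042 - (-468 - 12*1/144 - 1) = 38042 - (-468 - 1/12 - 1) = 38042 - 1*(-5629/12) = 38042 + 5629/12 = 462133/12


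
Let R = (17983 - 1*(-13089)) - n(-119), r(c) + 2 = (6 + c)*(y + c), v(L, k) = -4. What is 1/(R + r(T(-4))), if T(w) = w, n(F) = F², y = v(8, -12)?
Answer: 1/16893 ≈ 5.9196e-5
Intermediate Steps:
y = -4
r(c) = -2 + (-4 + c)*(6 + c) (r(c) = -2 + (6 + c)*(-4 + c) = -2 + (-4 + c)*(6 + c))
R = 16911 (R = (17983 - 1*(-13089)) - 1*(-119)² = (17983 + 13089) - 1*14161 = 31072 - 14161 = 16911)
1/(R + r(T(-4))) = 1/(16911 + (-26 + (-4)² + 2*(-4))) = 1/(16911 + (-26 + 16 - 8)) = 1/(16911 - 18) = 1/16893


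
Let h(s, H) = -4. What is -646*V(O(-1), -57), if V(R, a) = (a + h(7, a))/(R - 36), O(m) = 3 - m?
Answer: -19703/16 ≈ -1231.4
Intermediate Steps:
V(R, a) = (-4 + a)/(-36 + R) (V(R, a) = (a - 4)/(R - 36) = (-4 + a)/(-36 + R))
-646*V(O(-1), -57) = -646*(-4 - 57)/(-36 + (3 - 1*(-1))) = -646*(-61)/(-36 + (3 + 1)) = -646*(-61)/(-36 + 4) = -646*(-61)/(-32) = -(-323)*(-61)/16 = -646*61/32 = -19703/16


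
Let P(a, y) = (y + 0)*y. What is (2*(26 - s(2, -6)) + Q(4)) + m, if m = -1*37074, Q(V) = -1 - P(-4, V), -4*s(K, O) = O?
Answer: -37042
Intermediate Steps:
P(a, y) = y² (P(a, y) = y*y = y²)
s(K, O) = -O/4
Q(V) = -1 - V²
m = -37074
(2*(26 - s(2, -6)) + Q(4)) + m = (2*(26 - (-1)*(-6)/4) + (-1 - 1*4²)) - 37074 = (2*(26 - 1*3/2) + (-1 - 1*16)) - 37074 = (2*(26 - 3/2) + (-1 - 16)) - 37074 = (2*(49/2) - 17) - 37074 = (49 - 17) - 37074 = 32 - 37074 = -37042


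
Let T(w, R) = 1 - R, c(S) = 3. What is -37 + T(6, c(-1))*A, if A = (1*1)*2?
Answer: -41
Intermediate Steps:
A = 2 (A = 1*2 = 2)
-37 + T(6, c(-1))*A = -37 + (1 - 1*3)*2 = -37 + (1 - 3)*2 = -37 - 2*2 = -37 - 4 = -41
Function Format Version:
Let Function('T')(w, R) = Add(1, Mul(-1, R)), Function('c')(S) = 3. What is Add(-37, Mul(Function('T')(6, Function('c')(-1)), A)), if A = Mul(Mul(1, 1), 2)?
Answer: -41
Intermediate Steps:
A = 2 (A = Mul(1, 2) = 2)
Add(-37, Mul(Function('T')(6, Function('c')(-1)), A)) = Add(-37, Mul(Add(1, Mul(-1, 3)), 2)) = Add(-37, Mul(Add(1, -3), 2)) = Add(-37, Mul(-2, 2)) = Add(-37, -4) = -41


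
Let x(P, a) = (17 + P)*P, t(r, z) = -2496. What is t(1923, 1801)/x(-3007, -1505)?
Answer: -96/345805 ≈ -0.00027761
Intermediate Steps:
x(P, a) = P*(17 + P)
t(1923, 1801)/x(-3007, -1505) = -2496*(-1/(3007*(17 - 3007))) = -2496/((-3007*(-2990))) = -2496/8990930 = -2496*1/8990930 = -96/345805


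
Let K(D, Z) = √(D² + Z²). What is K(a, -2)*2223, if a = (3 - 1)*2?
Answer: 4446*√5 ≈ 9941.6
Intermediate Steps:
a = 4 (a = 2*2 = 4)
K(a, -2)*2223 = √(4² + (-2)²)*2223 = √(16 + 4)*2223 = √20*2223 = (2*√5)*2223 = 4446*√5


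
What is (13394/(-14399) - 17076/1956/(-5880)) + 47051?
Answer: 92759736845711/1971511080 ≈ 47050.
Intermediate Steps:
(13394/(-14399) - 17076/1956/(-5880)) + 47051 = (13394*(-1/14399) - 17076*1/1956*(-1/5880)) + 47051 = (-13394/14399 - 1423/163*(-1/5880)) + 47051 = (-13394/14399 + 1423/958440) + 47051 = -1830979369/1971511080 + 47051 = 92759736845711/1971511080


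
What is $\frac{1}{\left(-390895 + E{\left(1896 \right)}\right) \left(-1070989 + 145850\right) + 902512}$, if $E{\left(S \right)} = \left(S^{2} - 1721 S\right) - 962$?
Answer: $\frac{1}{55561975435} \approx 1.7998 \cdot 10^{-11}$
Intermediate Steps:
$E{\left(S \right)} = -962 + S^{2} - 1721 S$
$\frac{1}{\left(-390895 + E{\left(1896 \right)}\right) \left(-1070989 + 145850\right) + 902512} = \frac{1}{\left(-390895 - \left(3263978 - 3594816\right)\right) \left(-1070989 + 145850\right) + 902512} = \frac{1}{\left(-390895 - -330838\right) \left(-925139\right) + 902512} = \frac{1}{\left(-390895 + 330838\right) \left(-925139\right) + 902512} = \frac{1}{\left(-60057\right) \left(-925139\right) + 902512} = \frac{1}{55561072923 + 902512} = \frac{1}{55561975435}$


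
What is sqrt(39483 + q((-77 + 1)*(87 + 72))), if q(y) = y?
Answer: sqrt(27399) ≈ 165.53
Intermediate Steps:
sqrt(39483 + q((-77 + 1)*(87 + 72))) = sqrt(39483 + (-77 + 1)*(87 + 72)) = sqrt(39483 - 76*159) = sqrt(39483 - 12084) = sqrt(27399)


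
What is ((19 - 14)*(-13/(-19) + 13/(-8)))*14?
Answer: -5005/76 ≈ -65.855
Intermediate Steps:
((19 - 14)*(-13/(-19) + 13/(-8)))*14 = (5*(-13*(-1/19) + 13*(-⅛)))*14 = (5*(13/19 - 13/8))*14 = (5*(-143/152))*14 = -715/152*14 = -5005/76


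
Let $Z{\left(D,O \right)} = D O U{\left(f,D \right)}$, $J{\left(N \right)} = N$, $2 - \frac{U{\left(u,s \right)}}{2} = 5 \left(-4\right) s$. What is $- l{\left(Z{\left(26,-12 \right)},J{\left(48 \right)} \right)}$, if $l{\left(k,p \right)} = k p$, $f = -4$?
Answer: $15634944$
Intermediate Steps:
$U{\left(u,s \right)} = 4 + 40 s$ ($U{\left(u,s \right)} = 4 - 2 \cdot 5 \left(-4\right) s = 4 - 2 \left(- 20 s\right) = 4 + 40 s$)
$Z{\left(D,O \right)} = D O \left(4 + 40 D\right)$
$- l{\left(Z{\left(26,-12 \right)},J{\left(48 \right)} \right)} = - 4 \cdot 26 \left(-12\right) \left(1 + 10 \cdot 26\right) 48 = - 4 \cdot 26 \left(-12\right) \left(1 + 260\right) 48 = - 4 \cdot 26 \left(-12\right) 261 \cdot 48 = - \left(-325728\right) 48 = \left(-1\right) \left(-15634944\right) = 15634944$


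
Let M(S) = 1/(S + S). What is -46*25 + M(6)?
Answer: -13799/12 ≈ -1149.9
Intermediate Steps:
M(S) = 1/(2*S)
-46*25 + M(6) = -46*25 + (1/2)/6 = -1150 + (1/2)*(1/6) = -1150 + 1/12 = -13799/12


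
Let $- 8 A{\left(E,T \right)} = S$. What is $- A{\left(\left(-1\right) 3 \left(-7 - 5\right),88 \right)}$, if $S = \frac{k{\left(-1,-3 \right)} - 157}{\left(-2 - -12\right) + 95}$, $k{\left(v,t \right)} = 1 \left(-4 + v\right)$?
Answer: $- \frac{27}{140} \approx -0.19286$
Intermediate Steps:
$k{\left(v,t \right)} = -4 + v$
$S = - \frac{54}{35}$ ($S = \frac{\left(-4 - 1\right) - 157}{\left(-2 - -12\right) + 95} = \frac{-5 - 157}{\left(-2 + 12\right) + 95} = - \frac{162}{10 + 95} = - \frac{162}{105} = \left(-162\right) \frac{1}{105} = - \frac{54}{35} \approx -1.5429$)
$A{\left(E,T \right)} = \frac{27}{140}$ ($A{\left(E,T \right)} = \left(- \frac{1}{8}\right) \left(- \frac{54}{35}\right) = \frac{27}{140}$)
$- A{\left(\left(-1\right) 3 \left(-7 - 5\right),88 \right)} = \left(-1\right) \frac{27}{140} = - \frac{27}{140}$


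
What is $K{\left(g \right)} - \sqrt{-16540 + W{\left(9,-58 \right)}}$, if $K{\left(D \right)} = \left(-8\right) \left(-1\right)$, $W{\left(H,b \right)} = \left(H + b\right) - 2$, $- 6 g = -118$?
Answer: $8 - i \sqrt{16591} \approx 8.0 - 128.81 i$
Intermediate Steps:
$g = \frac{59}{3}$ ($g = \left(- \frac{1}{6}\right) \left(-118\right) = \frac{59}{3} \approx 19.667$)
$W{\left(H,b \right)} = -2 + H + b$
$K{\left(D \right)} = 8$
$K{\left(g \right)} - \sqrt{-16540 + W{\left(9,-58 \right)}} = 8 - \sqrt{-16540 - 51} = 8 - \sqrt{-16591} = 8 - i \sqrt{16591}$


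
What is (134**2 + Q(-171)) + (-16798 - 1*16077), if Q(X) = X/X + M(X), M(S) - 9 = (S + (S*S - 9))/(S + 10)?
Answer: -2429410/161 ≈ -15090.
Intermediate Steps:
M(S) = 9 + (-9 + S + S**2)/(10 + S) (M(S) = 9 + (S + (S*S - 9))/(S + 10) = 9 + (S + (S**2 - 9))/(10 + S) = 9 + (S + (-9 + S**2))/(10 + S) = 9 + (-9 + S + S**2)/(10 + S))
Q(X) = 1 + (81 + X**2 + 10*X)/(10 + X) (Q(X) = X/X + (81 + X**2 + 10*X)/(10 + X) = 1 + (81 + X**2 + 10*X)/(10 + X))
(134**2 + Q(-171)) + (-16798 - 1*16077) = (134**2 + (91 + (-171)**2 + 11*(-171))/(10 - 171)) + (-16798 - 1*16077) = (17956 + (91 + 29241 - 1881)/(-161)) + (-16798 - 16077) = (17956 - 1/161*27451) - 32875 = (17956 - 27451/161) - 32875 = 2863465/161 - 32875 = -2429410/161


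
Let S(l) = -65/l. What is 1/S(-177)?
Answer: 177/65 ≈ 2.7231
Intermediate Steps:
1/S(-177) = 1/(-65/(-177)) = 1/(-65*(-1/177)) = 1/(65/177) = 177/65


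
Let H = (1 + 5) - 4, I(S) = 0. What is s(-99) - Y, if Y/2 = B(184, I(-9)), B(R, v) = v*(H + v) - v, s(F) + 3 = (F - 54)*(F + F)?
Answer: 30291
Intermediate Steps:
s(F) = -3 + 2*F*(-54 + F) (s(F) = -3 + (F - 54)*(F + F) = -3 + (-54 + F)*(2*F) = -3 + 2*F*(-54 + F))
H = 2 (H = 6 - 4 = 2)
B(R, v) = -v + v*(2 + v) (B(R, v) = v*(2 + v) - v = -v + v*(2 + v))
Y = 0 (Y = 2*(0*(1 + 0)) = 2*(0*1) = 2*0 = 0)
s(-99) - Y = (-3 - 108*(-99) + 2*(-99)²) - 1*0 = (-3 + 10692 + 2*9801) + 0 = (-3 + 10692 + 19602) + 0 = 30291 + 0 = 30291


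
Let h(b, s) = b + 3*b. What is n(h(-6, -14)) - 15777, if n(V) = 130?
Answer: -15647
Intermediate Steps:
h(b, s) = 4*b
n(h(-6, -14)) - 15777 = 130 - 15777 = -15647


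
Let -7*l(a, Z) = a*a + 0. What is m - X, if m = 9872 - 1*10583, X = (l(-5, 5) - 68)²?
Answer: -285840/49 ≈ -5833.5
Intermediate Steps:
l(a, Z) = -a²/7 (l(a, Z) = -(a*a + 0)/7 = -(a² + 0)/7 = -a²/7)
X = 251001/49 (X = (-⅐*(-5)² - 68)² = (-⅐*25 - 68)² = (-25/7 - 68)² = (-501/7)² = 251001/49 ≈ 5122.5)
m = -711 (m = 9872 - 10583 = -711)
m - X = -711 - 1*251001/49 = -711 - 251001/49 = -285840/49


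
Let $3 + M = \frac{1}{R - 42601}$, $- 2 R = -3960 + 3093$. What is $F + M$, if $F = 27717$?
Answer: $\frac{2337260188}{84335} \approx 27714.0$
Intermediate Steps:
$R = \frac{867}{2}$ ($R = - \frac{-3960 + 3093}{2} = \left(- \frac{1}{2}\right) \left(-867\right) = \frac{867}{2} \approx 433.5$)
$M = - \frac{253007}{84335}$ ($M = -3 + \frac{1}{\frac{867}{2} - 42601} = -3 + \frac{1}{- \frac{84335}{2}} = -3 - \frac{2}{84335} = - \frac{253007}{84335} \approx -3.0$)
$F + M = 27717 - \frac{253007}{84335} = \frac{2337260188}{84335}$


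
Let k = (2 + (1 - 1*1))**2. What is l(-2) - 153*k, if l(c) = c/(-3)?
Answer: -1834/3 ≈ -611.33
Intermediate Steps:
k = 4 (k = (2 + (1 - 1))**2 = (2 + 0)**2 = 2**2 = 4)
l(c) = -c/3 (l(c) = c*(-1/3) = -c/3)
l(-2) - 153*k = -1/3*(-2) - 153*4 = 2/3 - 612 = -1834/3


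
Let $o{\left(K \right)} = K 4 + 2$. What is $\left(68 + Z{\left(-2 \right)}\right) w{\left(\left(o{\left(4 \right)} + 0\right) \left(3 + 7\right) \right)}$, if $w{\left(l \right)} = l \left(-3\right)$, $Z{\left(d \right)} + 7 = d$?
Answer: $-31860$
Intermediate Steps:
$o{\left(K \right)} = 2 + 4 K$ ($o{\left(K \right)} = 4 K + 2 = 2 + 4 K$)
$Z{\left(d \right)} = -7 + d$
$w{\left(l \right)} = - 3 l$
$\left(68 + Z{\left(-2 \right)}\right) w{\left(\left(o{\left(4 \right)} + 0\right) \left(3 + 7\right) \right)} = \left(68 - 9\right) \left(- 3 \left(\left(2 + 4 \cdot 4\right) + 0\right) \left(3 + 7\right)\right) = \left(68 - 9\right) \left(- 3 \left(\left(2 + 16\right) + 0\right) 10\right) = 59 \left(- 3 \left(18 + 0\right) 10\right) = 59 \left(- 3 \cdot 18 \cdot 10\right) = 59 \left(\left(-3\right) 180\right) = 59 \left(-540\right) = -31860$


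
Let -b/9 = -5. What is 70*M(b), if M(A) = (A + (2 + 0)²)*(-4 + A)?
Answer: 140630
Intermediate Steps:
b = 45 (b = -9*(-5) = 45)
M(A) = (-4 + A)*(4 + A) (M(A) = (A + 2²)*(-4 + A) = (A + 4)*(-4 + A) = (4 + A)*(-4 + A) = (-4 + A)*(4 + A))
70*M(b) = 70*(-16 + 45²) = 70*(-16 + 2025) = 70*2009 = 140630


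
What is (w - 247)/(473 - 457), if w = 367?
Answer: 15/2 ≈ 7.5000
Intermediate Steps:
(w - 247)/(473 - 457) = (367 - 247)/(473 - 457) = 120/16 = 120*(1/16) = 15/2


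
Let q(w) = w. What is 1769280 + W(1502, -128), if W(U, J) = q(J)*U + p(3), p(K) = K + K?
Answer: 1577030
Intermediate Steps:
p(K) = 2*K
W(U, J) = 6 + J*U (W(U, J) = J*U + 2*3 = J*U + 6 = 6 + J*U)
1769280 + W(1502, -128) = 1769280 + (6 - 128*1502) = 1769280 + (6 - 192256) = 1769280 - 192250 = 1577030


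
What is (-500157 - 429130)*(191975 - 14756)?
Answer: -164687312853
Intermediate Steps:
(-500157 - 429130)*(191975 - 14756) = -929287*177219 = -164687312853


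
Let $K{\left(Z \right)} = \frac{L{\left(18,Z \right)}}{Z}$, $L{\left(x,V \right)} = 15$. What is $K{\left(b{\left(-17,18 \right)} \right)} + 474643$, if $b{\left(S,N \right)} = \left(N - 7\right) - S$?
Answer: $\frac{13290019}{28} \approx 4.7464 \cdot 10^{5}$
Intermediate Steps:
$b{\left(S,N \right)} = -7 + N - S$ ($b{\left(S,N \right)} = \left(-7 + N\right) - S = -7 + N - S$)
$K{\left(Z \right)} = \frac{15}{Z}$
$K{\left(b{\left(-17,18 \right)} \right)} + 474643 = \frac{15}{-7 + 18 - -17} + 474643 = \frac{15}{-7 + 18 + 17} + 474643 = \frac{15}{28} + 474643 = \frac{13290019}{28}$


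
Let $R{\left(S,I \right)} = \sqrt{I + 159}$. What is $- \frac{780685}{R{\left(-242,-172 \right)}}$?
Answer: $\frac{780685 i \sqrt{13}}{13} \approx 2.1652 \cdot 10^{5} i$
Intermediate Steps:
$R{\left(S,I \right)} = \sqrt{159 + I}$
$- \frac{780685}{R{\left(-242,-172 \right)}} = - \frac{780685}{\sqrt{159 - 172}} = - \frac{780685}{\sqrt{-13}} = - \frac{780685}{i \sqrt{13}} = - 780685 \left(- \frac{i \sqrt{13}}{13}\right) = \frac{780685 i \sqrt{13}}{13}$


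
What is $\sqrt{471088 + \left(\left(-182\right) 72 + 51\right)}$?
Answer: $\sqrt{458035} \approx 676.78$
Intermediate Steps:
$\sqrt{471088 + \left(\left(-182\right) 72 + 51\right)} = \sqrt{471088 + \left(-13104 + 51\right)} = \sqrt{471088 - 13053} = \sqrt{458035}$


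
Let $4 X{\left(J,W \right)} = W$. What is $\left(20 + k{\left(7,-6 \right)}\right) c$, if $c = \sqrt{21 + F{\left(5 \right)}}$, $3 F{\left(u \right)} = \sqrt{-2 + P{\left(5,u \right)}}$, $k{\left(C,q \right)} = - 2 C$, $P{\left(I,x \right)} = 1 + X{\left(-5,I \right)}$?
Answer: $\sqrt{762} \approx 27.604$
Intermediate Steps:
$X{\left(J,W \right)} = \frac{W}{4}$
$P{\left(I,x \right)} = 1 + \frac{I}{4}$
$F{\left(u \right)} = \frac{1}{6}$ ($F{\left(u \right)} = \frac{\sqrt{-2 + \left(1 + \frac{1}{4} \cdot 5\right)}}{3} = \frac{\sqrt{-2 + \left(1 + \frac{5}{4}\right)}}{3} = \frac{\sqrt{-2 + \frac{9}{4}}}{3} = \frac{1}{3 \cdot 2} = \frac{1}{3} \cdot \frac{1}{2} = \frac{1}{6}$)
$c = \frac{\sqrt{762}}{6}$ ($c = \sqrt{21 + \frac{1}{6}} = \sqrt{\frac{127}{6}} = \frac{\sqrt{762}}{6} \approx 4.6007$)
$\left(20 + k{\left(7,-6 \right)}\right) c = \left(20 - 14\right) \frac{\sqrt{762}}{6} = 6 \frac{\sqrt{762}}{6} = \sqrt{762}$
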